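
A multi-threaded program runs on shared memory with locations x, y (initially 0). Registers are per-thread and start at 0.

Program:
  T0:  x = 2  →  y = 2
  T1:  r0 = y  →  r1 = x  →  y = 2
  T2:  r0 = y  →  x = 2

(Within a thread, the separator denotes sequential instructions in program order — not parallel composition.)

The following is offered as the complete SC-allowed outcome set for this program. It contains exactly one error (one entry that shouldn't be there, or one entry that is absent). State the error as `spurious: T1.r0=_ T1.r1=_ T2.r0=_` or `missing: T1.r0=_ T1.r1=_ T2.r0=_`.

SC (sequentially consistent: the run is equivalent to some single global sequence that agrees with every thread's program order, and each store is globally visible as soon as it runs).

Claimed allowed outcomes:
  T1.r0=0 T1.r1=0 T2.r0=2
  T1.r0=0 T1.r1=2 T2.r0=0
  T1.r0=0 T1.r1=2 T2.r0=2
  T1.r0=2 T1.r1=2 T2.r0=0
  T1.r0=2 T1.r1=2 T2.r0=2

missing: T1.r0=0 T1.r1=0 T2.r0=0

outcome vector order: (T1.r0,T1.r1,T2.r0)
[SC] allowed = {(0,0,0); (0,0,2); (0,2,0); (0,2,2); (2,2,0); (2,2,2)}
SC∖claimed = {(0,0,0)}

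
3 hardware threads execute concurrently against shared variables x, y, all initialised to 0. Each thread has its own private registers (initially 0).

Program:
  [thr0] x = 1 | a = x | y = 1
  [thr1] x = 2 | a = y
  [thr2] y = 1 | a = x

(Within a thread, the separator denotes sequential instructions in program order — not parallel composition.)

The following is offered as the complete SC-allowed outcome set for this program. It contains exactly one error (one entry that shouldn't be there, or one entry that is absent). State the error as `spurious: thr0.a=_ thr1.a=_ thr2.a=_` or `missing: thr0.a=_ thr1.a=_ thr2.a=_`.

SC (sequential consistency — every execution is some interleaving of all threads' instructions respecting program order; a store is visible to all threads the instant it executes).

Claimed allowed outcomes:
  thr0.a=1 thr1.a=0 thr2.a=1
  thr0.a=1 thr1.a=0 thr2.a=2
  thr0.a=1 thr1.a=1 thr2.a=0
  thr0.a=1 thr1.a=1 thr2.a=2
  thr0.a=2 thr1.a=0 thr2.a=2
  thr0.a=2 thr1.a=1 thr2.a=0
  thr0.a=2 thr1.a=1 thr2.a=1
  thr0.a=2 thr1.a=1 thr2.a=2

missing: thr0.a=1 thr1.a=1 thr2.a=1

outcome vector order: (thr0.a,thr1.a,thr2.a)
SC: 9 outcomes — {<1 0 1>, <1 0 2>, <1 1 0>, <1 1 1>, <1 1 2>, <2 0 2>, <2 1 0>, <2 1 1>, <2 1 2>}
SC∖claimed = {<1 1 1>}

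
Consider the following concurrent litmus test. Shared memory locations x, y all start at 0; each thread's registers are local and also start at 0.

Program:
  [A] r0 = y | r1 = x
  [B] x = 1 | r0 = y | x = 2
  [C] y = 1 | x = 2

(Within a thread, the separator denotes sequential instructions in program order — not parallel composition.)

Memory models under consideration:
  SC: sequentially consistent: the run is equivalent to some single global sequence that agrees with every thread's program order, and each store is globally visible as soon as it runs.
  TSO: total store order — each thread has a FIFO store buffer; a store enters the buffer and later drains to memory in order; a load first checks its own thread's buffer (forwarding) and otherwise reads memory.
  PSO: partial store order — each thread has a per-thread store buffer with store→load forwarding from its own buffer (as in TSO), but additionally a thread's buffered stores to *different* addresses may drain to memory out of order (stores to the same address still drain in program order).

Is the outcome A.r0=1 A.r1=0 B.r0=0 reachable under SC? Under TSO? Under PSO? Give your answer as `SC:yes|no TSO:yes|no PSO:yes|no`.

SC:no TSO:yes PSO:yes

outcome vector order: (A.r0,A.r1,B.r0)
under SC → (0,0,0); (0,0,1); (0,1,0); (0,1,1); (0,2,0); (0,2,1); (1,0,1); (1,1,0); (1,1,1); (1,2,0); (1,2,1)
under TSO → (0,0,0); (0,0,1); (0,1,0); (0,1,1); (0,2,0); (0,2,1); (1,0,0); (1,0,1); (1,1,0); (1,1,1); (1,2,0); (1,2,1)
under PSO → (0,0,0); (0,0,1); (0,1,0); (0,1,1); (0,2,0); (0,2,1); (1,0,0); (1,0,1); (1,1,0); (1,1,1); (1,2,0); (1,2,1)
target (1,0,0) ∈ {TSO,PSO}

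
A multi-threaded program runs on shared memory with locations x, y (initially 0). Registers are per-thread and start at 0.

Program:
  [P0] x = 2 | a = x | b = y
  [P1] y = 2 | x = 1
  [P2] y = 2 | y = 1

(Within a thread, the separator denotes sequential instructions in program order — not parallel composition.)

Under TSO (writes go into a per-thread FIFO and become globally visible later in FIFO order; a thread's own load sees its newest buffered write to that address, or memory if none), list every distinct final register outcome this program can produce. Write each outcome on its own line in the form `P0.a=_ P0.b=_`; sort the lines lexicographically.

outcome vector order: (P0.a,P0.b)
|TSO outcomes| = 5

P0.a=1 P0.b=1
P0.a=1 P0.b=2
P0.a=2 P0.b=0
P0.a=2 P0.b=1
P0.a=2 P0.b=2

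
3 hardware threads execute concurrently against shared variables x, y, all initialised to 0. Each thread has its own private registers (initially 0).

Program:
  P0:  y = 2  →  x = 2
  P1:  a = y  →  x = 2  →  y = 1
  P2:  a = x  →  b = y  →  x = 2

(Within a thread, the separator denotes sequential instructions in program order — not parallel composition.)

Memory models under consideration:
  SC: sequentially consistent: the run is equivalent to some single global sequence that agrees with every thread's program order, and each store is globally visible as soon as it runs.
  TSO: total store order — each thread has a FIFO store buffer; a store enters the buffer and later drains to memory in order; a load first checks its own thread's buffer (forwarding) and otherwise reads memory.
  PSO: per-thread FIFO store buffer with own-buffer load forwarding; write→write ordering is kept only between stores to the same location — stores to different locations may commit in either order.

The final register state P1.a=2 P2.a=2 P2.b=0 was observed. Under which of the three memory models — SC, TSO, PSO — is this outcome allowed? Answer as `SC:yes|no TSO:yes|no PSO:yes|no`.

outcome vector order: (P1.a,P2.a,P2.b)
under SC → 0/0/0; 0/0/1; 0/0/2; 0/2/0; 0/2/1; 0/2/2; 2/0/0; 2/0/1; 2/0/2; 2/2/1; 2/2/2
under TSO → 0/0/0; 0/0/1; 0/0/2; 0/2/0; 0/2/1; 0/2/2; 2/0/0; 2/0/1; 2/0/2; 2/2/1; 2/2/2
under PSO → 0/0/0; 0/0/1; 0/0/2; 0/2/0; 0/2/1; 0/2/2; 2/0/0; 2/0/1; 2/0/2; 2/2/0; 2/2/1; 2/2/2
target 2/2/0 ∈ {PSO}

SC:no TSO:no PSO:yes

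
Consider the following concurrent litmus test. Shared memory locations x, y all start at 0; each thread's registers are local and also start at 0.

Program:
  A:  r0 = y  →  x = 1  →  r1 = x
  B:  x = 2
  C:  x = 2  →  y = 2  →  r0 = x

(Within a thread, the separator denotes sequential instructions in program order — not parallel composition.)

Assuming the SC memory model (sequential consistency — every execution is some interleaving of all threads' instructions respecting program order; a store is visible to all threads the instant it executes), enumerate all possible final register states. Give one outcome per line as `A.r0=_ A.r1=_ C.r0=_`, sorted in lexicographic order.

A.r0=0 A.r1=1 C.r0=1
A.r0=0 A.r1=1 C.r0=2
A.r0=0 A.r1=2 C.r0=1
A.r0=0 A.r1=2 C.r0=2
A.r0=2 A.r1=1 C.r0=1
A.r0=2 A.r1=1 C.r0=2
A.r0=2 A.r1=2 C.r0=1
A.r0=2 A.r1=2 C.r0=2

outcome vector order: (A.r0,A.r1,C.r0)
|SC outcomes| = 8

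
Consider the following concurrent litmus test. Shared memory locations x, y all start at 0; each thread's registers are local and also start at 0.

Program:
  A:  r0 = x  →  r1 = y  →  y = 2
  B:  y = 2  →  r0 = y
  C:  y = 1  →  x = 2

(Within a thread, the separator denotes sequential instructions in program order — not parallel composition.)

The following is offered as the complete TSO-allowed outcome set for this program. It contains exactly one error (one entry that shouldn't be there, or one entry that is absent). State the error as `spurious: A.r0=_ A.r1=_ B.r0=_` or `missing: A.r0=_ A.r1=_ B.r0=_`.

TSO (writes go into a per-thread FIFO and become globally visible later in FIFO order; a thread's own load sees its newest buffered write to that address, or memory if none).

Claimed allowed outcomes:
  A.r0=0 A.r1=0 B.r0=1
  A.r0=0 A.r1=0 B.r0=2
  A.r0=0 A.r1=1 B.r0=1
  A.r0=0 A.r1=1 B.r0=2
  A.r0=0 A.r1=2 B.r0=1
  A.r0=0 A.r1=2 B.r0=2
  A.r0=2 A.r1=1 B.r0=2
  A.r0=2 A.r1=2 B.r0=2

outcome vector order: (A.r0,A.r1,B.r0)
under TSO → <0 0 1>; <0 0 2>; <0 1 1>; <0 1 2>; <0 2 1>; <0 2 2>; <2 1 1>; <2 1 2>; <2 2 2>
TSO∖claimed = {<2 1 1>}

missing: A.r0=2 A.r1=1 B.r0=1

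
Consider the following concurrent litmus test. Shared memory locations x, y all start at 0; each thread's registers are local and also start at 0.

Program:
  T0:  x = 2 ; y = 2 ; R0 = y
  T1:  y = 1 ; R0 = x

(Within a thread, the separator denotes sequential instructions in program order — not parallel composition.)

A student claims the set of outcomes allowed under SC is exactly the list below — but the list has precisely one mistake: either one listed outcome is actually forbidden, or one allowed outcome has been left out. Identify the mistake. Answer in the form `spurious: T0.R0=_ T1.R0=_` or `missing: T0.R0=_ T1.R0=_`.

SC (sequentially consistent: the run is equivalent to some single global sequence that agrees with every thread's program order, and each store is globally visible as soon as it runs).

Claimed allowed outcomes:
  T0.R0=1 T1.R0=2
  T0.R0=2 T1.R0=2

missing: T0.R0=2 T1.R0=0

outcome vector order: (T0.R0,T1.R0)
SC (3): <1 2>, <2 0>, <2 2>
SC∖claimed = {<2 0>}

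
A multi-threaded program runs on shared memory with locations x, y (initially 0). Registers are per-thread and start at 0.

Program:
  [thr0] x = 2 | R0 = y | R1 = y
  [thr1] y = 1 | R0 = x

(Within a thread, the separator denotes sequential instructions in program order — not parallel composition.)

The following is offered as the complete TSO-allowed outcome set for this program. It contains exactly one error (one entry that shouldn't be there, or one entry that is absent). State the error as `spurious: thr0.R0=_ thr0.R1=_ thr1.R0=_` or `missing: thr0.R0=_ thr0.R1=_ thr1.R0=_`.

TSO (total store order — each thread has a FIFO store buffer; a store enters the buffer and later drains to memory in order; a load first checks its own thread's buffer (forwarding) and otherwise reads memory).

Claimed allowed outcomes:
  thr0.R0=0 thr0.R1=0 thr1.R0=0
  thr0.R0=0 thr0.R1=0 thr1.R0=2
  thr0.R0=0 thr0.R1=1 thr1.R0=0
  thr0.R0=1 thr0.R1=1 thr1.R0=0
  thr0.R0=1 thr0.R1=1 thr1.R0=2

missing: thr0.R0=0 thr0.R1=1 thr1.R0=2

outcome vector order: (thr0.R0,thr0.R1,thr1.R0)
[TSO] allowed = {<0 0 0>, <0 0 2>, <0 1 0>, <0 1 2>, <1 1 0>, <1 1 2>}
TSO∖claimed = {<0 1 2>}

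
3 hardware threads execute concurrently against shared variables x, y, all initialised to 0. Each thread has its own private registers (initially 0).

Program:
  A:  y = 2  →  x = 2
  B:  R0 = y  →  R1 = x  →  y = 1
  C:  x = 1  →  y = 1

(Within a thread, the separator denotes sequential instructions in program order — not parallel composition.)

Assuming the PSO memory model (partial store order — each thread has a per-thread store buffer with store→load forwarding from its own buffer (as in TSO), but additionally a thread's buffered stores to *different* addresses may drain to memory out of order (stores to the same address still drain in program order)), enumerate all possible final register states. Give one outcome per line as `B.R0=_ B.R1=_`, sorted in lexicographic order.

outcome vector order: (B.R0,B.R1)
|PSO outcomes| = 9

B.R0=0 B.R1=0
B.R0=0 B.R1=1
B.R0=0 B.R1=2
B.R0=1 B.R1=0
B.R0=1 B.R1=1
B.R0=1 B.R1=2
B.R0=2 B.R1=0
B.R0=2 B.R1=1
B.R0=2 B.R1=2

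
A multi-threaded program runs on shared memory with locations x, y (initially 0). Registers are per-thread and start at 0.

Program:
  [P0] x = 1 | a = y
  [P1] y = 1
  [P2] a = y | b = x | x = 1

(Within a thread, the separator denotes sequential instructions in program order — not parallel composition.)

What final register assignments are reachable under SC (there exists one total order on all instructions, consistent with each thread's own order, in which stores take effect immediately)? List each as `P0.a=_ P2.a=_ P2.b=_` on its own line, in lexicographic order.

P0.a=0 P2.a=0 P2.b=0
P0.a=0 P2.a=0 P2.b=1
P0.a=0 P2.a=1 P2.b=1
P0.a=1 P2.a=0 P2.b=0
P0.a=1 P2.a=0 P2.b=1
P0.a=1 P2.a=1 P2.b=0
P0.a=1 P2.a=1 P2.b=1

outcome vector order: (P0.a,P2.a,P2.b)
|SC outcomes| = 7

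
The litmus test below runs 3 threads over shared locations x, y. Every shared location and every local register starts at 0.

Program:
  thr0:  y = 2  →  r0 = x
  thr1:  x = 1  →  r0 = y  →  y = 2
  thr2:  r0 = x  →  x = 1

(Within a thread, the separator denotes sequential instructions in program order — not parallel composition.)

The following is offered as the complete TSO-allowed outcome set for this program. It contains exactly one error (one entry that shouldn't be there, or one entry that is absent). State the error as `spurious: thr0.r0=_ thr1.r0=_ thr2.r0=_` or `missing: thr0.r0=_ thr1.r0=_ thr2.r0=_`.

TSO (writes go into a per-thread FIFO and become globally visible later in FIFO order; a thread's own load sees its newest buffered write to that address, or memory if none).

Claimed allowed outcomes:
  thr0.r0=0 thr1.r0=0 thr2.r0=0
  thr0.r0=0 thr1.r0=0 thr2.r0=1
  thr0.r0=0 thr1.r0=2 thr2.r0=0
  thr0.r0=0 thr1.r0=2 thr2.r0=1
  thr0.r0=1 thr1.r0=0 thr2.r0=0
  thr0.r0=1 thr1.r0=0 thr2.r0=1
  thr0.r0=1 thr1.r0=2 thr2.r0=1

outcome vector order: (thr0.r0,thr1.r0,thr2.r0)
TSO: 8 outcomes — {0/0/0; 0/0/1; 0/2/0; 0/2/1; 1/0/0; 1/0/1; 1/2/0; 1/2/1}
TSO∖claimed = {1/2/0}

missing: thr0.r0=1 thr1.r0=2 thr2.r0=0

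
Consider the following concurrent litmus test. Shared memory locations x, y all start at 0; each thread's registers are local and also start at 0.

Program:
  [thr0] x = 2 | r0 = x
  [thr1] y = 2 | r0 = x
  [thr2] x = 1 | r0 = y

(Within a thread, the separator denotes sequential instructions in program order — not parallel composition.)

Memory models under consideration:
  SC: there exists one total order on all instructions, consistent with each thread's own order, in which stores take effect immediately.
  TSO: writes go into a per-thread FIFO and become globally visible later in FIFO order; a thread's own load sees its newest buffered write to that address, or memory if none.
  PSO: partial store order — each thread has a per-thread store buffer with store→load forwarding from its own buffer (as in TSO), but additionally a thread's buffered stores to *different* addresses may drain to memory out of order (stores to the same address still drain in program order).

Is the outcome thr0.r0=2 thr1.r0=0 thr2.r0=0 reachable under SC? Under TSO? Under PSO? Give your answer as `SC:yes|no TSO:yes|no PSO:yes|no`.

SC:no TSO:yes PSO:yes

outcome vector order: (thr0.r0,thr1.r0,thr2.r0)
under SC → 102; 110; 112; 122; 202; 210; 212; 220; 222
under TSO → 100; 102; 110; 112; 120; 122; 200; 202; 210; 212; 220; 222
under PSO → 100; 102; 110; 112; 120; 122; 200; 202; 210; 212; 220; 222
target 200 ∈ {TSO,PSO}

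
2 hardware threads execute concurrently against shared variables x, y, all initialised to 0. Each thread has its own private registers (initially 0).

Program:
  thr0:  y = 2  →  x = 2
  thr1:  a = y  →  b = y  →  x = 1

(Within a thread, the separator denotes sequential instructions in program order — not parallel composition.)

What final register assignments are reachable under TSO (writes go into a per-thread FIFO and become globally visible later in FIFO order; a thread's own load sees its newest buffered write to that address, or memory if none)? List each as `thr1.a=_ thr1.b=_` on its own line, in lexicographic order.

outcome vector order: (thr1.a,thr1.b)
|TSO outcomes| = 3

thr1.a=0 thr1.b=0
thr1.a=0 thr1.b=2
thr1.a=2 thr1.b=2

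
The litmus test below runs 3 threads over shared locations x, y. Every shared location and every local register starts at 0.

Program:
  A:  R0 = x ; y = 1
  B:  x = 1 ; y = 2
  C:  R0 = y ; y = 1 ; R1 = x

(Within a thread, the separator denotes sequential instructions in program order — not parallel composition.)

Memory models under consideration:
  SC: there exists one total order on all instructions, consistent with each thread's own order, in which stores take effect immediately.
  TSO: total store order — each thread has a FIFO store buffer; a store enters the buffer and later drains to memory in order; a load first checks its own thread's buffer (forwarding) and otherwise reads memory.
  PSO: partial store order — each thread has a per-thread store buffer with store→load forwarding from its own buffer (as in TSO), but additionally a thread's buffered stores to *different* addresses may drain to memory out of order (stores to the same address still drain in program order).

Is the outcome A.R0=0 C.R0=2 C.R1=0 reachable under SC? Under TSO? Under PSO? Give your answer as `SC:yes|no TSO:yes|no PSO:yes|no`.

SC:no TSO:no PSO:yes

outcome vector order: (A.R0,C.R0,C.R1)
under SC → 000, 001, 010, 011, 021, 100, 101, 111, 121
under TSO → 000, 001, 010, 011, 021, 100, 101, 111, 121
under PSO → 000, 001, 010, 011, 020, 021, 100, 101, 111, 120, 121
target 020 ∈ {PSO}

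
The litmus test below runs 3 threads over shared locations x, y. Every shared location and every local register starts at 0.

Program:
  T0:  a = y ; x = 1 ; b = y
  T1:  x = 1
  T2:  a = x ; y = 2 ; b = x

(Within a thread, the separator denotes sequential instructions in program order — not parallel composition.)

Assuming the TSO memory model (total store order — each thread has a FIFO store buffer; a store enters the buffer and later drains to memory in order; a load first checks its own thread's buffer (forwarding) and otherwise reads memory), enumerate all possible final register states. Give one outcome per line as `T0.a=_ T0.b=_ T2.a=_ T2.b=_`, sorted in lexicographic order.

outcome vector order: (T0.a,T0.b,T2.a,T2.b)
|TSO outcomes| = 9

T0.a=0 T0.b=0 T2.a=0 T2.b=0
T0.a=0 T0.b=0 T2.a=0 T2.b=1
T0.a=0 T0.b=0 T2.a=1 T2.b=1
T0.a=0 T0.b=2 T2.a=0 T2.b=0
T0.a=0 T0.b=2 T2.a=0 T2.b=1
T0.a=0 T0.b=2 T2.a=1 T2.b=1
T0.a=2 T0.b=2 T2.a=0 T2.b=0
T0.a=2 T0.b=2 T2.a=0 T2.b=1
T0.a=2 T0.b=2 T2.a=1 T2.b=1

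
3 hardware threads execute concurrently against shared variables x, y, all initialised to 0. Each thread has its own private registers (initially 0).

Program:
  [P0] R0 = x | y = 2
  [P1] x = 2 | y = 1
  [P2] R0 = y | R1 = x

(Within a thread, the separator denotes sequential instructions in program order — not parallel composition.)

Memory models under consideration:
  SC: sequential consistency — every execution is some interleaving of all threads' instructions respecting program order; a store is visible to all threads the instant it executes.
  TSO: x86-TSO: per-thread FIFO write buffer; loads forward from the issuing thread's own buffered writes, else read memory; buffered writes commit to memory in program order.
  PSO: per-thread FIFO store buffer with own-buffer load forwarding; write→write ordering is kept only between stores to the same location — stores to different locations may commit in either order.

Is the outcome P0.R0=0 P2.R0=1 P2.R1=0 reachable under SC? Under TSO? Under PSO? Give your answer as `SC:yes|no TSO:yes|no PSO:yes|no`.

SC:no TSO:no PSO:yes

outcome vector order: (P0.R0,P2.R0,P2.R1)
SC: 9 outcomes — {<0 0 0>; <0 0 2>; <0 1 2>; <0 2 0>; <0 2 2>; <2 0 0>; <2 0 2>; <2 1 2>; <2 2 2>}
TSO: 9 outcomes — {<0 0 0>; <0 0 2>; <0 1 2>; <0 2 0>; <0 2 2>; <2 0 0>; <2 0 2>; <2 1 2>; <2 2 2>}
PSO: 11 outcomes — {<0 0 0>; <0 0 2>; <0 1 0>; <0 1 2>; <0 2 0>; <0 2 2>; <2 0 0>; <2 0 2>; <2 1 0>; <2 1 2>; <2 2 2>}
target <0 1 0> ∈ {PSO}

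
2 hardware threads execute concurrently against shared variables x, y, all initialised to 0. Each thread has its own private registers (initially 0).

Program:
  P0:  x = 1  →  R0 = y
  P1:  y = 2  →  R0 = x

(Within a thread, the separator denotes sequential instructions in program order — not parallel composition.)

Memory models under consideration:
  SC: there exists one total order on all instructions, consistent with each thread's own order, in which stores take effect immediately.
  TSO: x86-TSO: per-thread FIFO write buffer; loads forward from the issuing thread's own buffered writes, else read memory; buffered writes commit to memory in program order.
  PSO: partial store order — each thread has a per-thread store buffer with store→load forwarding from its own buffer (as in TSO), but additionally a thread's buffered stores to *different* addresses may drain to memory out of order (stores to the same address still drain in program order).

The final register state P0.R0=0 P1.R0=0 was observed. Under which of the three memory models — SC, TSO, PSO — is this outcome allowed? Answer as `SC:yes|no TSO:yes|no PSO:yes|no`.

outcome vector order: (P0.R0,P1.R0)
under SC → 0/1 2/0 2/1
under TSO → 0/0 0/1 2/0 2/1
under PSO → 0/0 0/1 2/0 2/1
target 0/0 ∈ {TSO,PSO}

SC:no TSO:yes PSO:yes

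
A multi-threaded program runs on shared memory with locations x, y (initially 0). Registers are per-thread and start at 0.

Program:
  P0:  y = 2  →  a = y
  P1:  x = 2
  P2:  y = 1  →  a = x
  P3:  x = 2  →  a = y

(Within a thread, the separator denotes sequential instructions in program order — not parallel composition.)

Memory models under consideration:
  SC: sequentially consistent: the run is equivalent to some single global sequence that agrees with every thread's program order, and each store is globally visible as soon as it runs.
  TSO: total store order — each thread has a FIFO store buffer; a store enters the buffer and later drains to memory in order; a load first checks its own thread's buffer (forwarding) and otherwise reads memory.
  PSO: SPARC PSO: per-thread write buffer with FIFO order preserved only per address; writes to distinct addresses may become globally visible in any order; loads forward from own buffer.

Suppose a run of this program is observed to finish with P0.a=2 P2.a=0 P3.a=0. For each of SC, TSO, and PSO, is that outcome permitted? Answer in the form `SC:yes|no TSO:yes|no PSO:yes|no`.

SC:no TSO:yes PSO:yes

outcome vector order: (P0.a,P2.a,P3.a)
under SC → (1,0,1), (1,2,0), (1,2,1), (1,2,2), (2,0,1), (2,0,2), (2,2,0), (2,2,1), (2,2,2)
under TSO → (1,0,0), (1,0,1), (1,0,2), (1,2,0), (1,2,1), (1,2,2), (2,0,0), (2,0,1), (2,0,2), (2,2,0), (2,2,1), (2,2,2)
under PSO → (1,0,0), (1,0,1), (1,0,2), (1,2,0), (1,2,1), (1,2,2), (2,0,0), (2,0,1), (2,0,2), (2,2,0), (2,2,1), (2,2,2)
target (2,0,0) ∈ {TSO,PSO}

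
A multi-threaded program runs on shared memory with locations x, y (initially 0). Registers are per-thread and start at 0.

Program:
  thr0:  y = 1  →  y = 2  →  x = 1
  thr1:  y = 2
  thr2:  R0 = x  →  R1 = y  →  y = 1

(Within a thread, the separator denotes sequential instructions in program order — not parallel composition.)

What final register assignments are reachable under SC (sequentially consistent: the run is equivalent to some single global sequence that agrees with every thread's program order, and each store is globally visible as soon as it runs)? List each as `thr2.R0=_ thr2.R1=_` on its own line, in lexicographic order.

outcome vector order: (thr2.R0,thr2.R1)
|SC outcomes| = 4

thr2.R0=0 thr2.R1=0
thr2.R0=0 thr2.R1=1
thr2.R0=0 thr2.R1=2
thr2.R0=1 thr2.R1=2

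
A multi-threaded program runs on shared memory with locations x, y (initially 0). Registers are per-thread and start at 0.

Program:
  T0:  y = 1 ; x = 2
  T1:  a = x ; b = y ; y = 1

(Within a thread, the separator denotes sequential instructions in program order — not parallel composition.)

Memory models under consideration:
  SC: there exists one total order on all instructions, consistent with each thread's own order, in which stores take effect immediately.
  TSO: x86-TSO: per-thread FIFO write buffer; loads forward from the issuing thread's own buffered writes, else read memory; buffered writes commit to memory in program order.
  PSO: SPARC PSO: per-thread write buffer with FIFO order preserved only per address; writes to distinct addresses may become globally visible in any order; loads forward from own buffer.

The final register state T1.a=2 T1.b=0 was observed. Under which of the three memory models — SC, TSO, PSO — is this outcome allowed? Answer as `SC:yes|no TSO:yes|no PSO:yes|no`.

outcome vector order: (T1.a,T1.b)
SC (3): 0/0 0/1 2/1
TSO (3): 0/0 0/1 2/1
PSO (4): 0/0 0/1 2/0 2/1
target 2/0 ∈ {PSO}

SC:no TSO:no PSO:yes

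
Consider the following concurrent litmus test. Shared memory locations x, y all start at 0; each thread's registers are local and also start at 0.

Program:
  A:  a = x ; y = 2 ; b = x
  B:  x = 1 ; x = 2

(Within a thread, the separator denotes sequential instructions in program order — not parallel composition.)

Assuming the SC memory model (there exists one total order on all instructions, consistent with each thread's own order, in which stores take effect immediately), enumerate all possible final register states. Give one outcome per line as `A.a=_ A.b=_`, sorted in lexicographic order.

A.a=0 A.b=0
A.a=0 A.b=1
A.a=0 A.b=2
A.a=1 A.b=1
A.a=1 A.b=2
A.a=2 A.b=2

outcome vector order: (A.a,A.b)
|SC outcomes| = 6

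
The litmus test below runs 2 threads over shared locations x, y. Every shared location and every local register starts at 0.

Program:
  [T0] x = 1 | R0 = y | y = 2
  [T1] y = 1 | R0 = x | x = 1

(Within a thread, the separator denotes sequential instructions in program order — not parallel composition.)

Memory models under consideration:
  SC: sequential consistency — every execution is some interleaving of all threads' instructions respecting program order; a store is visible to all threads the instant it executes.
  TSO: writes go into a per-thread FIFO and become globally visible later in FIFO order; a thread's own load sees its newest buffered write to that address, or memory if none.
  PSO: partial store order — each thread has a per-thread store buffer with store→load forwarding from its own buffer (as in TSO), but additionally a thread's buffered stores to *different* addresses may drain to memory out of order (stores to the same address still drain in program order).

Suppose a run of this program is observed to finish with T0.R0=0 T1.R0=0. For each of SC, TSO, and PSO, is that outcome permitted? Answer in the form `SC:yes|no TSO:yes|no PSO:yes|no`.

outcome vector order: (T0.R0,T1.R0)
[SC] allowed = {(0,1) (1,0) (1,1)}
[TSO] allowed = {(0,0) (0,1) (1,0) (1,1)}
[PSO] allowed = {(0,0) (0,1) (1,0) (1,1)}
target (0,0) ∈ {TSO,PSO}

SC:no TSO:yes PSO:yes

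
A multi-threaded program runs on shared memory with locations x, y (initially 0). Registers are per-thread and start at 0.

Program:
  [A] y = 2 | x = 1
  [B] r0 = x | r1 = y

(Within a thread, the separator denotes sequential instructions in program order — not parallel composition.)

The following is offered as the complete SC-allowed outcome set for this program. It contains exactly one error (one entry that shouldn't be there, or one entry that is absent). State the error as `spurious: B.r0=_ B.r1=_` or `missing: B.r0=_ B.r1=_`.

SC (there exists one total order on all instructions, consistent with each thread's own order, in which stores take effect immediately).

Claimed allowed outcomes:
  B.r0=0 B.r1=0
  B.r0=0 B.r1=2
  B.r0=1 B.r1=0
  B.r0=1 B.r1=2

spurious: B.r0=1 B.r1=0

outcome vector order: (B.r0,B.r1)
SC (3): (0,0); (0,2); (1,2)
claimed∖SC = {(1,0)}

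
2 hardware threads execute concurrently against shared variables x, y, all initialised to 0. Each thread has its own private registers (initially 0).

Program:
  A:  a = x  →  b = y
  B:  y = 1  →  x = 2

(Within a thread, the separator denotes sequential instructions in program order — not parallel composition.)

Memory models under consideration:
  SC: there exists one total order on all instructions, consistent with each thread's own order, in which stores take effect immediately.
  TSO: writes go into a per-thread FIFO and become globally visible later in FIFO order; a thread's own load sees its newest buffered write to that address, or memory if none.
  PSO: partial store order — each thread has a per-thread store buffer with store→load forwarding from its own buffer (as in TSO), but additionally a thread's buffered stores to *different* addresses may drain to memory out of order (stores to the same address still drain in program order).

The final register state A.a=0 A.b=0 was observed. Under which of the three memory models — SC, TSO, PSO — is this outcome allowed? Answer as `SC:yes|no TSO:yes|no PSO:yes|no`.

outcome vector order: (A.a,A.b)
SC: 3 outcomes — {00 01 21}
TSO: 3 outcomes — {00 01 21}
PSO: 4 outcomes — {00 01 20 21}
target 00 ∈ {SC,TSO,PSO}

SC:yes TSO:yes PSO:yes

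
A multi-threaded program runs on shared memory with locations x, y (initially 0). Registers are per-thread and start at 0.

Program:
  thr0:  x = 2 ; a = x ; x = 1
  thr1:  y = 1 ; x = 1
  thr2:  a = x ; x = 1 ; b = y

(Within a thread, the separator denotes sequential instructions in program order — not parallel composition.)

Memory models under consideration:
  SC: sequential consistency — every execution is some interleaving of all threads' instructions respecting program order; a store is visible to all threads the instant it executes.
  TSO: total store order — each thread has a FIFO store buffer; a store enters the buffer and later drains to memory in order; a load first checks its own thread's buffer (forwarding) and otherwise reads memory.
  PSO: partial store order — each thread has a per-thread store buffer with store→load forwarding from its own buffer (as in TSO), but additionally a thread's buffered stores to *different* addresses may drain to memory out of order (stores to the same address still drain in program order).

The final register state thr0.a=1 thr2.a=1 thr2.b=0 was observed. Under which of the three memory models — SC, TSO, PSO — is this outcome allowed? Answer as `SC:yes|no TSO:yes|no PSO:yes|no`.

outcome vector order: (thr0.a,thr2.a,thr2.b)
[SC] allowed = {1/0/0 1/0/1 1/1/1 1/2/0 1/2/1 2/0/0 2/0/1 2/1/0 2/1/1 2/2/0 2/2/1}
[TSO] allowed = {1/0/0 1/0/1 1/1/1 1/2/0 1/2/1 2/0/0 2/0/1 2/1/0 2/1/1 2/2/0 2/2/1}
[PSO] allowed = {1/0/0 1/0/1 1/1/0 1/1/1 1/2/0 1/2/1 2/0/0 2/0/1 2/1/0 2/1/1 2/2/0 2/2/1}
target 1/1/0 ∈ {PSO}

SC:no TSO:no PSO:yes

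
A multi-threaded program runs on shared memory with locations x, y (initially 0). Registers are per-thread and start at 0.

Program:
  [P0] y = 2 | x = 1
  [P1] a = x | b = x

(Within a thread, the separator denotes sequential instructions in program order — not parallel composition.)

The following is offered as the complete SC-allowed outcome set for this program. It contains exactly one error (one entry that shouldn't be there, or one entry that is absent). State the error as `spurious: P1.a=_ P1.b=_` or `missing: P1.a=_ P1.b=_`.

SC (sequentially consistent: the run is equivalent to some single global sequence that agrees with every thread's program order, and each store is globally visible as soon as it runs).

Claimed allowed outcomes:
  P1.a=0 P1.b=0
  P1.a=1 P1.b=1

outcome vector order: (P1.a,P1.b)
SC (3): (0,0) (0,1) (1,1)
SC∖claimed = {(0,1)}

missing: P1.a=0 P1.b=1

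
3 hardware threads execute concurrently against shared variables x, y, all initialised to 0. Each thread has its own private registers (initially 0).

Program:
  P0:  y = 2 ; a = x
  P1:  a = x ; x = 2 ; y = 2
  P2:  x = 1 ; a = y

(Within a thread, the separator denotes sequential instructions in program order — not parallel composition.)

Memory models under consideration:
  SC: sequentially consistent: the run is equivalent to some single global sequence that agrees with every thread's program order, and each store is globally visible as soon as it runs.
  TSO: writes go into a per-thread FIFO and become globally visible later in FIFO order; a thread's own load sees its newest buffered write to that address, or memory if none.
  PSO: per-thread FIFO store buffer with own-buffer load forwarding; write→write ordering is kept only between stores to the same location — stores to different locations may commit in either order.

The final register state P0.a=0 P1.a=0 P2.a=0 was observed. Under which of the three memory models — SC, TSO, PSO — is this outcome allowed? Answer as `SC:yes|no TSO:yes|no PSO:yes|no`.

outcome vector order: (P0.a,P1.a,P2.a)
SC (10): 002, 012, 100, 102, 110, 112, 200, 202, 210, 212
TSO (12): 000, 002, 010, 012, 100, 102, 110, 112, 200, 202, 210, 212
PSO (12): 000, 002, 010, 012, 100, 102, 110, 112, 200, 202, 210, 212
target 000 ∈ {TSO,PSO}

SC:no TSO:yes PSO:yes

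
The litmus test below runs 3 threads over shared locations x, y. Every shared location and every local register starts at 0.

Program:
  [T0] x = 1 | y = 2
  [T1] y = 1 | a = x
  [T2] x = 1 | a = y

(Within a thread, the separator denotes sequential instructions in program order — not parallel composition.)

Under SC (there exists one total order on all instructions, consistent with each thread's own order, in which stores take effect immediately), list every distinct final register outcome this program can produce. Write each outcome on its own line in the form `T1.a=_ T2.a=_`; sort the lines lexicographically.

outcome vector order: (T1.a,T2.a)
|SC outcomes| = 5

T1.a=0 T2.a=1
T1.a=0 T2.a=2
T1.a=1 T2.a=0
T1.a=1 T2.a=1
T1.a=1 T2.a=2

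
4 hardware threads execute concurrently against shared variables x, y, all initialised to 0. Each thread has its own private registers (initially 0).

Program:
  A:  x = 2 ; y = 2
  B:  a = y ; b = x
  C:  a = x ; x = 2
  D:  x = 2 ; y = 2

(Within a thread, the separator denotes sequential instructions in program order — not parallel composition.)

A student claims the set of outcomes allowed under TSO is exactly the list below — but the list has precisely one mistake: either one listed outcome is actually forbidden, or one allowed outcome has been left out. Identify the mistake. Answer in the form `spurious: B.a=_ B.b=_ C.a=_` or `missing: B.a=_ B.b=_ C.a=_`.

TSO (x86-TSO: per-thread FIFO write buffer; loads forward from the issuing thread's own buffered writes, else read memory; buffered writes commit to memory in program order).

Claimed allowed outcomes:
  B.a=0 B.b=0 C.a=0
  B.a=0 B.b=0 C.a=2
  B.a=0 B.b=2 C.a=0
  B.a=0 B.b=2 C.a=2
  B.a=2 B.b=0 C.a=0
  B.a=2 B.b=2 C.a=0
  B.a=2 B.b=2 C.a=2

spurious: B.a=2 B.b=0 C.a=0

outcome vector order: (B.a,B.b,C.a)
TSO (6): 0/0/0 0/0/2 0/2/0 0/2/2 2/2/0 2/2/2
claimed∖TSO = {2/0/0}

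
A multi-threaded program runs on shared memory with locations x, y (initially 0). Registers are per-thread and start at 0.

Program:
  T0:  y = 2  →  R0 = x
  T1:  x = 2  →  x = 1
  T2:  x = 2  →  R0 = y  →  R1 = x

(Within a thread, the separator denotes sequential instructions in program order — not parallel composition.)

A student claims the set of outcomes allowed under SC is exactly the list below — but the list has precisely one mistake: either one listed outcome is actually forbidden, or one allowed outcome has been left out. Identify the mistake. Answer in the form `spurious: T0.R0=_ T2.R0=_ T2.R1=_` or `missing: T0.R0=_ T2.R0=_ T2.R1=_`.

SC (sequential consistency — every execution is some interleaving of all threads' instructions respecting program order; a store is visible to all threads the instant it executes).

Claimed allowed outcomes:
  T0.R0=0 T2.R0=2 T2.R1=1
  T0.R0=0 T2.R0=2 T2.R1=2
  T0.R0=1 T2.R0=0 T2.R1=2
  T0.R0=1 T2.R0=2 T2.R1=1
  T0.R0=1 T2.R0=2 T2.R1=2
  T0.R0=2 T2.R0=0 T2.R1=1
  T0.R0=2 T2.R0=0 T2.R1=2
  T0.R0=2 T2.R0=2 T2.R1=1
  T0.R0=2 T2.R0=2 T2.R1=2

missing: T0.R0=1 T2.R0=0 T2.R1=1

outcome vector order: (T0.R0,T2.R0,T2.R1)
SC: 10 outcomes — {021 022 101 102 121 122 201 202 221 222}
SC∖claimed = {101}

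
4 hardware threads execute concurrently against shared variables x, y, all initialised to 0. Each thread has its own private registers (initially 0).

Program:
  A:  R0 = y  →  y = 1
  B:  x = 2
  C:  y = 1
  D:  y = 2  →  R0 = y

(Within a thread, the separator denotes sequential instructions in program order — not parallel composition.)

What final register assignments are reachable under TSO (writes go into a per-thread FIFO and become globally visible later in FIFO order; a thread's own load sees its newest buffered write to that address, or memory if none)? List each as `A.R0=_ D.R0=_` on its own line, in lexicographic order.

A.R0=0 D.R0=1
A.R0=0 D.R0=2
A.R0=1 D.R0=1
A.R0=1 D.R0=2
A.R0=2 D.R0=1
A.R0=2 D.R0=2

outcome vector order: (A.R0,D.R0)
|TSO outcomes| = 6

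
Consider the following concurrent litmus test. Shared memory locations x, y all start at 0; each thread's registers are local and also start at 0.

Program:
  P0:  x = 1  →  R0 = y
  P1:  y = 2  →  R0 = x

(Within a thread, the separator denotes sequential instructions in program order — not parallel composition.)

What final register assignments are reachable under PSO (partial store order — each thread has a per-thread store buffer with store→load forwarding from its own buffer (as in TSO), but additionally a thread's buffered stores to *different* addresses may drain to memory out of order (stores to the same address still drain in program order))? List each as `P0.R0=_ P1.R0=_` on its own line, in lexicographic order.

P0.R0=0 P1.R0=0
P0.R0=0 P1.R0=1
P0.R0=2 P1.R0=0
P0.R0=2 P1.R0=1

outcome vector order: (P0.R0,P1.R0)
|PSO outcomes| = 4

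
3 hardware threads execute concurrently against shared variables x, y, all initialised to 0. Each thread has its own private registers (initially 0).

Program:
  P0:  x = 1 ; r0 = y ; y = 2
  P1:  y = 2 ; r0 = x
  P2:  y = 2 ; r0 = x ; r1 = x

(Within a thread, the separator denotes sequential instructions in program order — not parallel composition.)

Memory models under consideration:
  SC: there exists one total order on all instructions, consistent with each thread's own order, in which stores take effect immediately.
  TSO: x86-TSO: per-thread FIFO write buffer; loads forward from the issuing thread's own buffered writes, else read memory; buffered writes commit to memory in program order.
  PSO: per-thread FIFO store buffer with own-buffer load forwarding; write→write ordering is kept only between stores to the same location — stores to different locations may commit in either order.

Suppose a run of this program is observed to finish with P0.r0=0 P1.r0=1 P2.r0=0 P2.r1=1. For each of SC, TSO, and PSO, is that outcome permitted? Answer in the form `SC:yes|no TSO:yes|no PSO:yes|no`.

outcome vector order: (P0.r0,P1.r0,P2.r0,P2.r1)
under SC → 0/1/1/1 2/0/0/0 2/0/0/1 2/0/1/1 2/1/0/0 2/1/0/1 2/1/1/1
under TSO → 0/0/0/0 0/0/0/1 0/0/1/1 0/1/0/0 0/1/0/1 0/1/1/1 2/0/0/0 2/0/0/1 2/0/1/1 2/1/0/0 2/1/0/1 2/1/1/1
under PSO → 0/0/0/0 0/0/0/1 0/0/1/1 0/1/0/0 0/1/0/1 0/1/1/1 2/0/0/0 2/0/0/1 2/0/1/1 2/1/0/0 2/1/0/1 2/1/1/1
target 0/1/0/1 ∈ {TSO,PSO}

SC:no TSO:yes PSO:yes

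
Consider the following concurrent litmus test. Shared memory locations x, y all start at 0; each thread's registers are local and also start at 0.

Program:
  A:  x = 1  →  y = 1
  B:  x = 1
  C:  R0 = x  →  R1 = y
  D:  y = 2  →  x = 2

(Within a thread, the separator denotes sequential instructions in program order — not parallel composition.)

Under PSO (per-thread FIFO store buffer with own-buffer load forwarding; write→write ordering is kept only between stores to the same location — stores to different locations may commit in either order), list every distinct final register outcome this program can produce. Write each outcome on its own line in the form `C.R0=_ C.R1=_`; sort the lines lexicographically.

outcome vector order: (C.R0,C.R1)
|PSO outcomes| = 9

C.R0=0 C.R1=0
C.R0=0 C.R1=1
C.R0=0 C.R1=2
C.R0=1 C.R1=0
C.R0=1 C.R1=1
C.R0=1 C.R1=2
C.R0=2 C.R1=0
C.R0=2 C.R1=1
C.R0=2 C.R1=2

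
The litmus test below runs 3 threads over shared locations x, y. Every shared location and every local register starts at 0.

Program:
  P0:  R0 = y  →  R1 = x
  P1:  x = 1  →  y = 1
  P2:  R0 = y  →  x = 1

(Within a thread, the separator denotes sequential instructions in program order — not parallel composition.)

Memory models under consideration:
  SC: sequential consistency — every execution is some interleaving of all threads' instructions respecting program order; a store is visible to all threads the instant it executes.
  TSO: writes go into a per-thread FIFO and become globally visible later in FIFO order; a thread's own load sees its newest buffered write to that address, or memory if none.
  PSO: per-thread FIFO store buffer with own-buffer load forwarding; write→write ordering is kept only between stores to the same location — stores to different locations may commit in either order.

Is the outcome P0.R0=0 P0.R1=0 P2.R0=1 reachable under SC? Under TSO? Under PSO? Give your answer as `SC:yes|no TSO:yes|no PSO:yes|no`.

SC:yes TSO:yes PSO:yes

outcome vector order: (P0.R0,P0.R1,P2.R0)
[SC] allowed = {0/0/0; 0/0/1; 0/1/0; 0/1/1; 1/1/0; 1/1/1}
[TSO] allowed = {0/0/0; 0/0/1; 0/1/0; 0/1/1; 1/1/0; 1/1/1}
[PSO] allowed = {0/0/0; 0/0/1; 0/1/0; 0/1/1; 1/0/0; 1/0/1; 1/1/0; 1/1/1}
target 0/0/1 ∈ {SC,TSO,PSO}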